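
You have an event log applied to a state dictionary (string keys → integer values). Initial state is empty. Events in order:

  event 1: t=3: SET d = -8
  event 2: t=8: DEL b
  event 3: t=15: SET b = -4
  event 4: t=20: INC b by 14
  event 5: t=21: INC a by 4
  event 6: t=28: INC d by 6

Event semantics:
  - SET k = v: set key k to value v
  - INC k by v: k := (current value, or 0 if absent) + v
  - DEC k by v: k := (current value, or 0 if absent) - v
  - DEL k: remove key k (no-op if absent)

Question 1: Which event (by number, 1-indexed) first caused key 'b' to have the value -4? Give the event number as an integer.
Looking for first event where b becomes -4:
  event 3: b (absent) -> -4  <-- first match

Answer: 3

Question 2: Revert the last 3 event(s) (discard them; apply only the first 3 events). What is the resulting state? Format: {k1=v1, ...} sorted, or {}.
Answer: {b=-4, d=-8}

Derivation:
Keep first 3 events (discard last 3):
  after event 1 (t=3: SET d = -8): {d=-8}
  after event 2 (t=8: DEL b): {d=-8}
  after event 3 (t=15: SET b = -4): {b=-4, d=-8}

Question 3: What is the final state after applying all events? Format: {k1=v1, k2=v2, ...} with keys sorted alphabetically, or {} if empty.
  after event 1 (t=3: SET d = -8): {d=-8}
  after event 2 (t=8: DEL b): {d=-8}
  after event 3 (t=15: SET b = -4): {b=-4, d=-8}
  after event 4 (t=20: INC b by 14): {b=10, d=-8}
  after event 5 (t=21: INC a by 4): {a=4, b=10, d=-8}
  after event 6 (t=28: INC d by 6): {a=4, b=10, d=-2}

Answer: {a=4, b=10, d=-2}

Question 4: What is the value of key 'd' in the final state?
Track key 'd' through all 6 events:
  event 1 (t=3: SET d = -8): d (absent) -> -8
  event 2 (t=8: DEL b): d unchanged
  event 3 (t=15: SET b = -4): d unchanged
  event 4 (t=20: INC b by 14): d unchanged
  event 5 (t=21: INC a by 4): d unchanged
  event 6 (t=28: INC d by 6): d -8 -> -2
Final: d = -2

Answer: -2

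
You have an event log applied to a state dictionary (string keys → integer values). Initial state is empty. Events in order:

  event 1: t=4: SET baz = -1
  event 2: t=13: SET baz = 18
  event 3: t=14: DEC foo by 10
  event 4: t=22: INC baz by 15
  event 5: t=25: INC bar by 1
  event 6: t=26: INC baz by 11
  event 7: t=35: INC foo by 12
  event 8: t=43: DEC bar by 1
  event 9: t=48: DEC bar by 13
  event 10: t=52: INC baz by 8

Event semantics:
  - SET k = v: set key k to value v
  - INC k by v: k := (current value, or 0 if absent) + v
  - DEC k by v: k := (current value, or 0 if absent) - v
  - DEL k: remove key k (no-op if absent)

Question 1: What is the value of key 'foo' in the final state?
Answer: 2

Derivation:
Track key 'foo' through all 10 events:
  event 1 (t=4: SET baz = -1): foo unchanged
  event 2 (t=13: SET baz = 18): foo unchanged
  event 3 (t=14: DEC foo by 10): foo (absent) -> -10
  event 4 (t=22: INC baz by 15): foo unchanged
  event 5 (t=25: INC bar by 1): foo unchanged
  event 6 (t=26: INC baz by 11): foo unchanged
  event 7 (t=35: INC foo by 12): foo -10 -> 2
  event 8 (t=43: DEC bar by 1): foo unchanged
  event 9 (t=48: DEC bar by 13): foo unchanged
  event 10 (t=52: INC baz by 8): foo unchanged
Final: foo = 2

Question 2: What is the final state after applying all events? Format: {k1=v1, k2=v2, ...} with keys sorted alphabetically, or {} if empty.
Answer: {bar=-13, baz=52, foo=2}

Derivation:
  after event 1 (t=4: SET baz = -1): {baz=-1}
  after event 2 (t=13: SET baz = 18): {baz=18}
  after event 3 (t=14: DEC foo by 10): {baz=18, foo=-10}
  after event 4 (t=22: INC baz by 15): {baz=33, foo=-10}
  after event 5 (t=25: INC bar by 1): {bar=1, baz=33, foo=-10}
  after event 6 (t=26: INC baz by 11): {bar=1, baz=44, foo=-10}
  after event 7 (t=35: INC foo by 12): {bar=1, baz=44, foo=2}
  after event 8 (t=43: DEC bar by 1): {bar=0, baz=44, foo=2}
  after event 9 (t=48: DEC bar by 13): {bar=-13, baz=44, foo=2}
  after event 10 (t=52: INC baz by 8): {bar=-13, baz=52, foo=2}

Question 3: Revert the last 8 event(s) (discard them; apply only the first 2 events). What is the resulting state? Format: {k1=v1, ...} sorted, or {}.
Keep first 2 events (discard last 8):
  after event 1 (t=4: SET baz = -1): {baz=-1}
  after event 2 (t=13: SET baz = 18): {baz=18}

Answer: {baz=18}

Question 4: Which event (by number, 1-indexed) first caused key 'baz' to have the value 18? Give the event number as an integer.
Answer: 2

Derivation:
Looking for first event where baz becomes 18:
  event 1: baz = -1
  event 2: baz -1 -> 18  <-- first match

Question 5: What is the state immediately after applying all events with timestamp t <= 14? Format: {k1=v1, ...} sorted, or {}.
Apply events with t <= 14 (3 events):
  after event 1 (t=4: SET baz = -1): {baz=-1}
  after event 2 (t=13: SET baz = 18): {baz=18}
  after event 3 (t=14: DEC foo by 10): {baz=18, foo=-10}

Answer: {baz=18, foo=-10}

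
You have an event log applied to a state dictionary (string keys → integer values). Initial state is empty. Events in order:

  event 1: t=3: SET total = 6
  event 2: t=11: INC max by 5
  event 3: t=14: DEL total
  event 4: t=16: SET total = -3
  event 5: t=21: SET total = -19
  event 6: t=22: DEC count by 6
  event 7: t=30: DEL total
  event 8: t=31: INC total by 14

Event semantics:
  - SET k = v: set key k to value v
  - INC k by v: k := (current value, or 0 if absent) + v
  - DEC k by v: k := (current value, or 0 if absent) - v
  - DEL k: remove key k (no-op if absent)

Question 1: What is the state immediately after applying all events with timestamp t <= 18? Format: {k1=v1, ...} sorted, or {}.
Apply events with t <= 18 (4 events):
  after event 1 (t=3: SET total = 6): {total=6}
  after event 2 (t=11: INC max by 5): {max=5, total=6}
  after event 3 (t=14: DEL total): {max=5}
  after event 4 (t=16: SET total = -3): {max=5, total=-3}

Answer: {max=5, total=-3}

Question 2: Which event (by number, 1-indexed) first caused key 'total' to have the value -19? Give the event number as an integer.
Answer: 5

Derivation:
Looking for first event where total becomes -19:
  event 1: total = 6
  event 2: total = 6
  event 3: total = (absent)
  event 4: total = -3
  event 5: total -3 -> -19  <-- first match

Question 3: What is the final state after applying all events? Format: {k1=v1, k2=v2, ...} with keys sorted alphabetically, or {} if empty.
Answer: {count=-6, max=5, total=14}

Derivation:
  after event 1 (t=3: SET total = 6): {total=6}
  after event 2 (t=11: INC max by 5): {max=5, total=6}
  after event 3 (t=14: DEL total): {max=5}
  after event 4 (t=16: SET total = -3): {max=5, total=-3}
  after event 5 (t=21: SET total = -19): {max=5, total=-19}
  after event 6 (t=22: DEC count by 6): {count=-6, max=5, total=-19}
  after event 7 (t=30: DEL total): {count=-6, max=5}
  after event 8 (t=31: INC total by 14): {count=-6, max=5, total=14}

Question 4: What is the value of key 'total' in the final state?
Track key 'total' through all 8 events:
  event 1 (t=3: SET total = 6): total (absent) -> 6
  event 2 (t=11: INC max by 5): total unchanged
  event 3 (t=14: DEL total): total 6 -> (absent)
  event 4 (t=16: SET total = -3): total (absent) -> -3
  event 5 (t=21: SET total = -19): total -3 -> -19
  event 6 (t=22: DEC count by 6): total unchanged
  event 7 (t=30: DEL total): total -19 -> (absent)
  event 8 (t=31: INC total by 14): total (absent) -> 14
Final: total = 14

Answer: 14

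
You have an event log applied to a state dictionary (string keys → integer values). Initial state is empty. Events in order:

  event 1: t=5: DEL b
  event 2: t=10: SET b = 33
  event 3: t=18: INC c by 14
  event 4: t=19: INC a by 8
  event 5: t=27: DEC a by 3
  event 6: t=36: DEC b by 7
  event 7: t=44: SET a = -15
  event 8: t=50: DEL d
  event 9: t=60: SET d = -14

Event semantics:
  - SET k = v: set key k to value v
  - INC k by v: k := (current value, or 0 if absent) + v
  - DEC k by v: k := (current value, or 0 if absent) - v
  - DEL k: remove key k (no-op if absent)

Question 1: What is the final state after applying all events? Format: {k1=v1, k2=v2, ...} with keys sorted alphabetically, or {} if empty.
  after event 1 (t=5: DEL b): {}
  after event 2 (t=10: SET b = 33): {b=33}
  after event 3 (t=18: INC c by 14): {b=33, c=14}
  after event 4 (t=19: INC a by 8): {a=8, b=33, c=14}
  after event 5 (t=27: DEC a by 3): {a=5, b=33, c=14}
  after event 6 (t=36: DEC b by 7): {a=5, b=26, c=14}
  after event 7 (t=44: SET a = -15): {a=-15, b=26, c=14}
  after event 8 (t=50: DEL d): {a=-15, b=26, c=14}
  after event 9 (t=60: SET d = -14): {a=-15, b=26, c=14, d=-14}

Answer: {a=-15, b=26, c=14, d=-14}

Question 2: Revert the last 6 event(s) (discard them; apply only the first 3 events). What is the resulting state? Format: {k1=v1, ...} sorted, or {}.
Keep first 3 events (discard last 6):
  after event 1 (t=5: DEL b): {}
  after event 2 (t=10: SET b = 33): {b=33}
  after event 3 (t=18: INC c by 14): {b=33, c=14}

Answer: {b=33, c=14}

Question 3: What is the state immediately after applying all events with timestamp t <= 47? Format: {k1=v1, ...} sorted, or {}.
Answer: {a=-15, b=26, c=14}

Derivation:
Apply events with t <= 47 (7 events):
  after event 1 (t=5: DEL b): {}
  after event 2 (t=10: SET b = 33): {b=33}
  after event 3 (t=18: INC c by 14): {b=33, c=14}
  after event 4 (t=19: INC a by 8): {a=8, b=33, c=14}
  after event 5 (t=27: DEC a by 3): {a=5, b=33, c=14}
  after event 6 (t=36: DEC b by 7): {a=5, b=26, c=14}
  after event 7 (t=44: SET a = -15): {a=-15, b=26, c=14}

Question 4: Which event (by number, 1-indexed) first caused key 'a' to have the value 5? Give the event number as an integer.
Looking for first event where a becomes 5:
  event 4: a = 8
  event 5: a 8 -> 5  <-- first match

Answer: 5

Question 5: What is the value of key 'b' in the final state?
Answer: 26

Derivation:
Track key 'b' through all 9 events:
  event 1 (t=5: DEL b): b (absent) -> (absent)
  event 2 (t=10: SET b = 33): b (absent) -> 33
  event 3 (t=18: INC c by 14): b unchanged
  event 4 (t=19: INC a by 8): b unchanged
  event 5 (t=27: DEC a by 3): b unchanged
  event 6 (t=36: DEC b by 7): b 33 -> 26
  event 7 (t=44: SET a = -15): b unchanged
  event 8 (t=50: DEL d): b unchanged
  event 9 (t=60: SET d = -14): b unchanged
Final: b = 26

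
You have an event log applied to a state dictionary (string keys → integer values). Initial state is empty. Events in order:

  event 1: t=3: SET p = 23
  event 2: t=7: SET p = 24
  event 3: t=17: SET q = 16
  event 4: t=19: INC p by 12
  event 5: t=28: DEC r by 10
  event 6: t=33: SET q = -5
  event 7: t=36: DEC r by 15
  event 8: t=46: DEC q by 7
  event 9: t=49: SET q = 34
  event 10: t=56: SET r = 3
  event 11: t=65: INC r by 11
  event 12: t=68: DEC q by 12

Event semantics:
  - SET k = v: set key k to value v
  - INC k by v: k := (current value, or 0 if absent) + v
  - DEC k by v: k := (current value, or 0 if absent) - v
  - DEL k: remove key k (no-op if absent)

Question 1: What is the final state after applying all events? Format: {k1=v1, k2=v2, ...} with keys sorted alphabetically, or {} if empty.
  after event 1 (t=3: SET p = 23): {p=23}
  after event 2 (t=7: SET p = 24): {p=24}
  after event 3 (t=17: SET q = 16): {p=24, q=16}
  after event 4 (t=19: INC p by 12): {p=36, q=16}
  after event 5 (t=28: DEC r by 10): {p=36, q=16, r=-10}
  after event 6 (t=33: SET q = -5): {p=36, q=-5, r=-10}
  after event 7 (t=36: DEC r by 15): {p=36, q=-5, r=-25}
  after event 8 (t=46: DEC q by 7): {p=36, q=-12, r=-25}
  after event 9 (t=49: SET q = 34): {p=36, q=34, r=-25}
  after event 10 (t=56: SET r = 3): {p=36, q=34, r=3}
  after event 11 (t=65: INC r by 11): {p=36, q=34, r=14}
  after event 12 (t=68: DEC q by 12): {p=36, q=22, r=14}

Answer: {p=36, q=22, r=14}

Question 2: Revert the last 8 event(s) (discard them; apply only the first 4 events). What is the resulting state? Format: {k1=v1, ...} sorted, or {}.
Keep first 4 events (discard last 8):
  after event 1 (t=3: SET p = 23): {p=23}
  after event 2 (t=7: SET p = 24): {p=24}
  after event 3 (t=17: SET q = 16): {p=24, q=16}
  after event 4 (t=19: INC p by 12): {p=36, q=16}

Answer: {p=36, q=16}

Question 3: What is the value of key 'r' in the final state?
Answer: 14

Derivation:
Track key 'r' through all 12 events:
  event 1 (t=3: SET p = 23): r unchanged
  event 2 (t=7: SET p = 24): r unchanged
  event 3 (t=17: SET q = 16): r unchanged
  event 4 (t=19: INC p by 12): r unchanged
  event 5 (t=28: DEC r by 10): r (absent) -> -10
  event 6 (t=33: SET q = -5): r unchanged
  event 7 (t=36: DEC r by 15): r -10 -> -25
  event 8 (t=46: DEC q by 7): r unchanged
  event 9 (t=49: SET q = 34): r unchanged
  event 10 (t=56: SET r = 3): r -25 -> 3
  event 11 (t=65: INC r by 11): r 3 -> 14
  event 12 (t=68: DEC q by 12): r unchanged
Final: r = 14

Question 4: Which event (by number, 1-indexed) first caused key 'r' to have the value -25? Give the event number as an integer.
Looking for first event where r becomes -25:
  event 5: r = -10
  event 6: r = -10
  event 7: r -10 -> -25  <-- first match

Answer: 7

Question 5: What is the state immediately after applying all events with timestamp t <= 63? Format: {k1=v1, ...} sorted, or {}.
Apply events with t <= 63 (10 events):
  after event 1 (t=3: SET p = 23): {p=23}
  after event 2 (t=7: SET p = 24): {p=24}
  after event 3 (t=17: SET q = 16): {p=24, q=16}
  after event 4 (t=19: INC p by 12): {p=36, q=16}
  after event 5 (t=28: DEC r by 10): {p=36, q=16, r=-10}
  after event 6 (t=33: SET q = -5): {p=36, q=-5, r=-10}
  after event 7 (t=36: DEC r by 15): {p=36, q=-5, r=-25}
  after event 8 (t=46: DEC q by 7): {p=36, q=-12, r=-25}
  after event 9 (t=49: SET q = 34): {p=36, q=34, r=-25}
  after event 10 (t=56: SET r = 3): {p=36, q=34, r=3}

Answer: {p=36, q=34, r=3}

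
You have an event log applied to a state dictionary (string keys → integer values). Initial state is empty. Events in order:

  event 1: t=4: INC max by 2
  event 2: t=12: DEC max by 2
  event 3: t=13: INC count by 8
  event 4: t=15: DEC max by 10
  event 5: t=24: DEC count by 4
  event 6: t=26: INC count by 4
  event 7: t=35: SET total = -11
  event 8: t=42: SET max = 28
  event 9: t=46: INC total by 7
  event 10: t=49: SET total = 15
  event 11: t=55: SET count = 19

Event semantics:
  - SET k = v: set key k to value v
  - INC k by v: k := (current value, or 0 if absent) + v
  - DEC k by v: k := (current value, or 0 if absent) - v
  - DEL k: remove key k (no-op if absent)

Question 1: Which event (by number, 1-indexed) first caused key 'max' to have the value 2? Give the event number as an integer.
Answer: 1

Derivation:
Looking for first event where max becomes 2:
  event 1: max (absent) -> 2  <-- first match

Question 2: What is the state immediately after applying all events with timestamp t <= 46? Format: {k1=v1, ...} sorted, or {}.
Answer: {count=8, max=28, total=-4}

Derivation:
Apply events with t <= 46 (9 events):
  after event 1 (t=4: INC max by 2): {max=2}
  after event 2 (t=12: DEC max by 2): {max=0}
  after event 3 (t=13: INC count by 8): {count=8, max=0}
  after event 4 (t=15: DEC max by 10): {count=8, max=-10}
  after event 5 (t=24: DEC count by 4): {count=4, max=-10}
  after event 6 (t=26: INC count by 4): {count=8, max=-10}
  after event 7 (t=35: SET total = -11): {count=8, max=-10, total=-11}
  after event 8 (t=42: SET max = 28): {count=8, max=28, total=-11}
  after event 9 (t=46: INC total by 7): {count=8, max=28, total=-4}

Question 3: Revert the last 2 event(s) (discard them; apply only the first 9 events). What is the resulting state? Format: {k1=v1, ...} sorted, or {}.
Answer: {count=8, max=28, total=-4}

Derivation:
Keep first 9 events (discard last 2):
  after event 1 (t=4: INC max by 2): {max=2}
  after event 2 (t=12: DEC max by 2): {max=0}
  after event 3 (t=13: INC count by 8): {count=8, max=0}
  after event 4 (t=15: DEC max by 10): {count=8, max=-10}
  after event 5 (t=24: DEC count by 4): {count=4, max=-10}
  after event 6 (t=26: INC count by 4): {count=8, max=-10}
  after event 7 (t=35: SET total = -11): {count=8, max=-10, total=-11}
  after event 8 (t=42: SET max = 28): {count=8, max=28, total=-11}
  after event 9 (t=46: INC total by 7): {count=8, max=28, total=-4}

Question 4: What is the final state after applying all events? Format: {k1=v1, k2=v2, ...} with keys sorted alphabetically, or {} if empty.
  after event 1 (t=4: INC max by 2): {max=2}
  after event 2 (t=12: DEC max by 2): {max=0}
  after event 3 (t=13: INC count by 8): {count=8, max=0}
  after event 4 (t=15: DEC max by 10): {count=8, max=-10}
  after event 5 (t=24: DEC count by 4): {count=4, max=-10}
  after event 6 (t=26: INC count by 4): {count=8, max=-10}
  after event 7 (t=35: SET total = -11): {count=8, max=-10, total=-11}
  after event 8 (t=42: SET max = 28): {count=8, max=28, total=-11}
  after event 9 (t=46: INC total by 7): {count=8, max=28, total=-4}
  after event 10 (t=49: SET total = 15): {count=8, max=28, total=15}
  after event 11 (t=55: SET count = 19): {count=19, max=28, total=15}

Answer: {count=19, max=28, total=15}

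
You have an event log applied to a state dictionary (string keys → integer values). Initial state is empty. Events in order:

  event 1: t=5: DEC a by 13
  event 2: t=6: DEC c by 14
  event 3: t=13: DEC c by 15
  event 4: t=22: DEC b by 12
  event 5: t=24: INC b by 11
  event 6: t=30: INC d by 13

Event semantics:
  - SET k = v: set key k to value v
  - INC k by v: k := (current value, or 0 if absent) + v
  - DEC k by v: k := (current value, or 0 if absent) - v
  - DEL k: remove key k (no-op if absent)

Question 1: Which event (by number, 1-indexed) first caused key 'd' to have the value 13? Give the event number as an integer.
Looking for first event where d becomes 13:
  event 6: d (absent) -> 13  <-- first match

Answer: 6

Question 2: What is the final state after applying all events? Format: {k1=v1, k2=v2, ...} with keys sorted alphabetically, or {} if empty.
  after event 1 (t=5: DEC a by 13): {a=-13}
  after event 2 (t=6: DEC c by 14): {a=-13, c=-14}
  after event 3 (t=13: DEC c by 15): {a=-13, c=-29}
  after event 4 (t=22: DEC b by 12): {a=-13, b=-12, c=-29}
  after event 5 (t=24: INC b by 11): {a=-13, b=-1, c=-29}
  after event 6 (t=30: INC d by 13): {a=-13, b=-1, c=-29, d=13}

Answer: {a=-13, b=-1, c=-29, d=13}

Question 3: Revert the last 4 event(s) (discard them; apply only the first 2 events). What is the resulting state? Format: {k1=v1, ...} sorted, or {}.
Answer: {a=-13, c=-14}

Derivation:
Keep first 2 events (discard last 4):
  after event 1 (t=5: DEC a by 13): {a=-13}
  after event 2 (t=6: DEC c by 14): {a=-13, c=-14}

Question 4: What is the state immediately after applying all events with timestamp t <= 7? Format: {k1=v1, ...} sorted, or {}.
Apply events with t <= 7 (2 events):
  after event 1 (t=5: DEC a by 13): {a=-13}
  after event 2 (t=6: DEC c by 14): {a=-13, c=-14}

Answer: {a=-13, c=-14}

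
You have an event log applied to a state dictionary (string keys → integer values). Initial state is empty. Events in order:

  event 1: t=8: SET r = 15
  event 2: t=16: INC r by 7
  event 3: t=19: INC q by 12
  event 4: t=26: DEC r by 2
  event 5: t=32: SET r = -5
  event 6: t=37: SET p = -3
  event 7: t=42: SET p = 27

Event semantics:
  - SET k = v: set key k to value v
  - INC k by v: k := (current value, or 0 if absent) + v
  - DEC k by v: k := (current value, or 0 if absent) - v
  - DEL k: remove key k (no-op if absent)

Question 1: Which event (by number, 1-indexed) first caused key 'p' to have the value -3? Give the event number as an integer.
Looking for first event where p becomes -3:
  event 6: p (absent) -> -3  <-- first match

Answer: 6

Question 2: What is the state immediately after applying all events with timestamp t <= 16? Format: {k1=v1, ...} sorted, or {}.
Answer: {r=22}

Derivation:
Apply events with t <= 16 (2 events):
  after event 1 (t=8: SET r = 15): {r=15}
  after event 2 (t=16: INC r by 7): {r=22}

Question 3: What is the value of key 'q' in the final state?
Track key 'q' through all 7 events:
  event 1 (t=8: SET r = 15): q unchanged
  event 2 (t=16: INC r by 7): q unchanged
  event 3 (t=19: INC q by 12): q (absent) -> 12
  event 4 (t=26: DEC r by 2): q unchanged
  event 5 (t=32: SET r = -5): q unchanged
  event 6 (t=37: SET p = -3): q unchanged
  event 7 (t=42: SET p = 27): q unchanged
Final: q = 12

Answer: 12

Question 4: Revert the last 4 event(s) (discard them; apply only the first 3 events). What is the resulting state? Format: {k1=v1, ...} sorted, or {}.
Answer: {q=12, r=22}

Derivation:
Keep first 3 events (discard last 4):
  after event 1 (t=8: SET r = 15): {r=15}
  after event 2 (t=16: INC r by 7): {r=22}
  after event 3 (t=19: INC q by 12): {q=12, r=22}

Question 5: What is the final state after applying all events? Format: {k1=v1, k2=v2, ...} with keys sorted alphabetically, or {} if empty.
  after event 1 (t=8: SET r = 15): {r=15}
  after event 2 (t=16: INC r by 7): {r=22}
  after event 3 (t=19: INC q by 12): {q=12, r=22}
  after event 4 (t=26: DEC r by 2): {q=12, r=20}
  after event 5 (t=32: SET r = -5): {q=12, r=-5}
  after event 6 (t=37: SET p = -3): {p=-3, q=12, r=-5}
  after event 7 (t=42: SET p = 27): {p=27, q=12, r=-5}

Answer: {p=27, q=12, r=-5}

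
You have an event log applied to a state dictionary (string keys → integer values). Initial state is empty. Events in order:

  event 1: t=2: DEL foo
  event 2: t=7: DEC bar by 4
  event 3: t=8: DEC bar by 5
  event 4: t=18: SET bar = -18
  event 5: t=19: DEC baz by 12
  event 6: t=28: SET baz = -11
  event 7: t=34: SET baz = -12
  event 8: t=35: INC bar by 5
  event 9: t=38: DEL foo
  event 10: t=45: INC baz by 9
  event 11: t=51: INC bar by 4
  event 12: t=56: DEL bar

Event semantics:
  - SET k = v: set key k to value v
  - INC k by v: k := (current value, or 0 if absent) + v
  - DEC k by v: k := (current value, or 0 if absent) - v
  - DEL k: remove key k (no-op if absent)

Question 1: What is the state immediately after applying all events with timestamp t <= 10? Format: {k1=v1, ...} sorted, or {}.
Apply events with t <= 10 (3 events):
  after event 1 (t=2: DEL foo): {}
  after event 2 (t=7: DEC bar by 4): {bar=-4}
  after event 3 (t=8: DEC bar by 5): {bar=-9}

Answer: {bar=-9}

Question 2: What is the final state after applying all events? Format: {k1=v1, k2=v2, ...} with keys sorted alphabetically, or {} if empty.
  after event 1 (t=2: DEL foo): {}
  after event 2 (t=7: DEC bar by 4): {bar=-4}
  after event 3 (t=8: DEC bar by 5): {bar=-9}
  after event 4 (t=18: SET bar = -18): {bar=-18}
  after event 5 (t=19: DEC baz by 12): {bar=-18, baz=-12}
  after event 6 (t=28: SET baz = -11): {bar=-18, baz=-11}
  after event 7 (t=34: SET baz = -12): {bar=-18, baz=-12}
  after event 8 (t=35: INC bar by 5): {bar=-13, baz=-12}
  after event 9 (t=38: DEL foo): {bar=-13, baz=-12}
  after event 10 (t=45: INC baz by 9): {bar=-13, baz=-3}
  after event 11 (t=51: INC bar by 4): {bar=-9, baz=-3}
  after event 12 (t=56: DEL bar): {baz=-3}

Answer: {baz=-3}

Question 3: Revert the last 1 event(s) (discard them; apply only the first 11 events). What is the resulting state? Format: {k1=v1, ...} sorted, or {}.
Keep first 11 events (discard last 1):
  after event 1 (t=2: DEL foo): {}
  after event 2 (t=7: DEC bar by 4): {bar=-4}
  after event 3 (t=8: DEC bar by 5): {bar=-9}
  after event 4 (t=18: SET bar = -18): {bar=-18}
  after event 5 (t=19: DEC baz by 12): {bar=-18, baz=-12}
  after event 6 (t=28: SET baz = -11): {bar=-18, baz=-11}
  after event 7 (t=34: SET baz = -12): {bar=-18, baz=-12}
  after event 8 (t=35: INC bar by 5): {bar=-13, baz=-12}
  after event 9 (t=38: DEL foo): {bar=-13, baz=-12}
  after event 10 (t=45: INC baz by 9): {bar=-13, baz=-3}
  after event 11 (t=51: INC bar by 4): {bar=-9, baz=-3}

Answer: {bar=-9, baz=-3}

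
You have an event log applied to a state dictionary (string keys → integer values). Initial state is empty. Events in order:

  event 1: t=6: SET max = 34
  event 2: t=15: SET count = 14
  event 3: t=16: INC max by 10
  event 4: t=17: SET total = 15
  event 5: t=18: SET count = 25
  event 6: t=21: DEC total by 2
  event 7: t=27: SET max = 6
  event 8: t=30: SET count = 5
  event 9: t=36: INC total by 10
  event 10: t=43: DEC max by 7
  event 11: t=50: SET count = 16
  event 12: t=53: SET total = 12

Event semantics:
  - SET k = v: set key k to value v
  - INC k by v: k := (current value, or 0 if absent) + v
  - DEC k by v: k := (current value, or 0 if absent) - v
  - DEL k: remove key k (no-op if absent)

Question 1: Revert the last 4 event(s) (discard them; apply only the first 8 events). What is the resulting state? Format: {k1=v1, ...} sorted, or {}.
Keep first 8 events (discard last 4):
  after event 1 (t=6: SET max = 34): {max=34}
  after event 2 (t=15: SET count = 14): {count=14, max=34}
  after event 3 (t=16: INC max by 10): {count=14, max=44}
  after event 4 (t=17: SET total = 15): {count=14, max=44, total=15}
  after event 5 (t=18: SET count = 25): {count=25, max=44, total=15}
  after event 6 (t=21: DEC total by 2): {count=25, max=44, total=13}
  after event 7 (t=27: SET max = 6): {count=25, max=6, total=13}
  after event 8 (t=30: SET count = 5): {count=5, max=6, total=13}

Answer: {count=5, max=6, total=13}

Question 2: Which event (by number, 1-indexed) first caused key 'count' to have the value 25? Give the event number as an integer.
Answer: 5

Derivation:
Looking for first event where count becomes 25:
  event 2: count = 14
  event 3: count = 14
  event 4: count = 14
  event 5: count 14 -> 25  <-- first match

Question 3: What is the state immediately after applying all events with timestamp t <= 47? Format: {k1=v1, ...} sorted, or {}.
Apply events with t <= 47 (10 events):
  after event 1 (t=6: SET max = 34): {max=34}
  after event 2 (t=15: SET count = 14): {count=14, max=34}
  after event 3 (t=16: INC max by 10): {count=14, max=44}
  after event 4 (t=17: SET total = 15): {count=14, max=44, total=15}
  after event 5 (t=18: SET count = 25): {count=25, max=44, total=15}
  after event 6 (t=21: DEC total by 2): {count=25, max=44, total=13}
  after event 7 (t=27: SET max = 6): {count=25, max=6, total=13}
  after event 8 (t=30: SET count = 5): {count=5, max=6, total=13}
  after event 9 (t=36: INC total by 10): {count=5, max=6, total=23}
  after event 10 (t=43: DEC max by 7): {count=5, max=-1, total=23}

Answer: {count=5, max=-1, total=23}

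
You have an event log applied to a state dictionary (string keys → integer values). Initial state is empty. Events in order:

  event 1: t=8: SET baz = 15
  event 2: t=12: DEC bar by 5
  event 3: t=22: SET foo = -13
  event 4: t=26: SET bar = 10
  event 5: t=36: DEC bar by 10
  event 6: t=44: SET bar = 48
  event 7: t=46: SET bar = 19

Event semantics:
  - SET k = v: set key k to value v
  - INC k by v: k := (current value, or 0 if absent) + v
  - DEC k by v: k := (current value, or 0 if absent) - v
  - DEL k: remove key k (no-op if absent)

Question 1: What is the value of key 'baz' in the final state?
Track key 'baz' through all 7 events:
  event 1 (t=8: SET baz = 15): baz (absent) -> 15
  event 2 (t=12: DEC bar by 5): baz unchanged
  event 3 (t=22: SET foo = -13): baz unchanged
  event 4 (t=26: SET bar = 10): baz unchanged
  event 5 (t=36: DEC bar by 10): baz unchanged
  event 6 (t=44: SET bar = 48): baz unchanged
  event 7 (t=46: SET bar = 19): baz unchanged
Final: baz = 15

Answer: 15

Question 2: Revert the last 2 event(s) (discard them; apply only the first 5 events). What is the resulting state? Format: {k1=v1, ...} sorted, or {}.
Answer: {bar=0, baz=15, foo=-13}

Derivation:
Keep first 5 events (discard last 2):
  after event 1 (t=8: SET baz = 15): {baz=15}
  after event 2 (t=12: DEC bar by 5): {bar=-5, baz=15}
  after event 3 (t=22: SET foo = -13): {bar=-5, baz=15, foo=-13}
  after event 4 (t=26: SET bar = 10): {bar=10, baz=15, foo=-13}
  after event 5 (t=36: DEC bar by 10): {bar=0, baz=15, foo=-13}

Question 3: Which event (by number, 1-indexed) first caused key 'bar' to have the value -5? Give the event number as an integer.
Looking for first event where bar becomes -5:
  event 2: bar (absent) -> -5  <-- first match

Answer: 2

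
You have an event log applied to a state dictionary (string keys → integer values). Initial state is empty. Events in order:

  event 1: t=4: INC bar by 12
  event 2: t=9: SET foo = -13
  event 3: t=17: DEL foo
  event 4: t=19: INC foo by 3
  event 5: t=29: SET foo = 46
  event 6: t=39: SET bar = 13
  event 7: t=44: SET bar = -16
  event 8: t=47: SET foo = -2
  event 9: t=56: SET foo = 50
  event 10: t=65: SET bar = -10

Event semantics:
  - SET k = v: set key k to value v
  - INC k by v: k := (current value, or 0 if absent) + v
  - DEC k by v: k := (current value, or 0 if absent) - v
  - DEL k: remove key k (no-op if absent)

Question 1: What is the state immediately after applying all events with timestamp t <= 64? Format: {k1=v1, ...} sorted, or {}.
Answer: {bar=-16, foo=50}

Derivation:
Apply events with t <= 64 (9 events):
  after event 1 (t=4: INC bar by 12): {bar=12}
  after event 2 (t=9: SET foo = -13): {bar=12, foo=-13}
  after event 3 (t=17: DEL foo): {bar=12}
  after event 4 (t=19: INC foo by 3): {bar=12, foo=3}
  after event 5 (t=29: SET foo = 46): {bar=12, foo=46}
  after event 6 (t=39: SET bar = 13): {bar=13, foo=46}
  after event 7 (t=44: SET bar = -16): {bar=-16, foo=46}
  after event 8 (t=47: SET foo = -2): {bar=-16, foo=-2}
  after event 9 (t=56: SET foo = 50): {bar=-16, foo=50}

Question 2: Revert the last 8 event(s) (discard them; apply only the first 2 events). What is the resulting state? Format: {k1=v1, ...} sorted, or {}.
Keep first 2 events (discard last 8):
  after event 1 (t=4: INC bar by 12): {bar=12}
  after event 2 (t=9: SET foo = -13): {bar=12, foo=-13}

Answer: {bar=12, foo=-13}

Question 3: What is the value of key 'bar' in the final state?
Answer: -10

Derivation:
Track key 'bar' through all 10 events:
  event 1 (t=4: INC bar by 12): bar (absent) -> 12
  event 2 (t=9: SET foo = -13): bar unchanged
  event 3 (t=17: DEL foo): bar unchanged
  event 4 (t=19: INC foo by 3): bar unchanged
  event 5 (t=29: SET foo = 46): bar unchanged
  event 6 (t=39: SET bar = 13): bar 12 -> 13
  event 7 (t=44: SET bar = -16): bar 13 -> -16
  event 8 (t=47: SET foo = -2): bar unchanged
  event 9 (t=56: SET foo = 50): bar unchanged
  event 10 (t=65: SET bar = -10): bar -16 -> -10
Final: bar = -10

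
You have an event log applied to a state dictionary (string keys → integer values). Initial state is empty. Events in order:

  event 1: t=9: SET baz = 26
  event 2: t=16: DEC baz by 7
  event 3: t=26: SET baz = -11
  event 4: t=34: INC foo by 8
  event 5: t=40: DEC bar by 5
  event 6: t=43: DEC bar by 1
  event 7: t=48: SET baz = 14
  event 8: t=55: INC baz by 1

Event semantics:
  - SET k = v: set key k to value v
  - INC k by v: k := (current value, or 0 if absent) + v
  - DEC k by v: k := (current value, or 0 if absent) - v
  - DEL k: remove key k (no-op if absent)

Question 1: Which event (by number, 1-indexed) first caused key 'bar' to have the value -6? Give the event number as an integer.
Looking for first event where bar becomes -6:
  event 5: bar = -5
  event 6: bar -5 -> -6  <-- first match

Answer: 6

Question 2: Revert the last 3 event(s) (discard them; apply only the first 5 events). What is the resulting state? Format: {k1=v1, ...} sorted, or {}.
Keep first 5 events (discard last 3):
  after event 1 (t=9: SET baz = 26): {baz=26}
  after event 2 (t=16: DEC baz by 7): {baz=19}
  after event 3 (t=26: SET baz = -11): {baz=-11}
  after event 4 (t=34: INC foo by 8): {baz=-11, foo=8}
  after event 5 (t=40: DEC bar by 5): {bar=-5, baz=-11, foo=8}

Answer: {bar=-5, baz=-11, foo=8}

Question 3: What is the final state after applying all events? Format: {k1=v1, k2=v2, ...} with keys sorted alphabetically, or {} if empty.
  after event 1 (t=9: SET baz = 26): {baz=26}
  after event 2 (t=16: DEC baz by 7): {baz=19}
  after event 3 (t=26: SET baz = -11): {baz=-11}
  after event 4 (t=34: INC foo by 8): {baz=-11, foo=8}
  after event 5 (t=40: DEC bar by 5): {bar=-5, baz=-11, foo=8}
  after event 6 (t=43: DEC bar by 1): {bar=-6, baz=-11, foo=8}
  after event 7 (t=48: SET baz = 14): {bar=-6, baz=14, foo=8}
  after event 8 (t=55: INC baz by 1): {bar=-6, baz=15, foo=8}

Answer: {bar=-6, baz=15, foo=8}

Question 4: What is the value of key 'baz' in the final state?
Track key 'baz' through all 8 events:
  event 1 (t=9: SET baz = 26): baz (absent) -> 26
  event 2 (t=16: DEC baz by 7): baz 26 -> 19
  event 3 (t=26: SET baz = -11): baz 19 -> -11
  event 4 (t=34: INC foo by 8): baz unchanged
  event 5 (t=40: DEC bar by 5): baz unchanged
  event 6 (t=43: DEC bar by 1): baz unchanged
  event 7 (t=48: SET baz = 14): baz -11 -> 14
  event 8 (t=55: INC baz by 1): baz 14 -> 15
Final: baz = 15

Answer: 15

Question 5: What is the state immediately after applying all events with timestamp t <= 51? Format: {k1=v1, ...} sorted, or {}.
Apply events with t <= 51 (7 events):
  after event 1 (t=9: SET baz = 26): {baz=26}
  after event 2 (t=16: DEC baz by 7): {baz=19}
  after event 3 (t=26: SET baz = -11): {baz=-11}
  after event 4 (t=34: INC foo by 8): {baz=-11, foo=8}
  after event 5 (t=40: DEC bar by 5): {bar=-5, baz=-11, foo=8}
  after event 6 (t=43: DEC bar by 1): {bar=-6, baz=-11, foo=8}
  after event 7 (t=48: SET baz = 14): {bar=-6, baz=14, foo=8}

Answer: {bar=-6, baz=14, foo=8}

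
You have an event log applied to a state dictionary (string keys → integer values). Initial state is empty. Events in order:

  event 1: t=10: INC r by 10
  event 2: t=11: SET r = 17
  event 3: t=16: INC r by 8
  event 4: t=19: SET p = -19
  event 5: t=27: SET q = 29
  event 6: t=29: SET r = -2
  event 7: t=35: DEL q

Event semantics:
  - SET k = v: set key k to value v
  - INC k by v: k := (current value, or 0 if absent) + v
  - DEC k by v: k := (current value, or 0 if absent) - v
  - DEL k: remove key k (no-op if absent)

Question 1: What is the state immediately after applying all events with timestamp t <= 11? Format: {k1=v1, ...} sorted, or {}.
Apply events with t <= 11 (2 events):
  after event 1 (t=10: INC r by 10): {r=10}
  after event 2 (t=11: SET r = 17): {r=17}

Answer: {r=17}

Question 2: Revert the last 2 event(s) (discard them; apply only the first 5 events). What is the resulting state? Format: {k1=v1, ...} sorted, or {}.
Keep first 5 events (discard last 2):
  after event 1 (t=10: INC r by 10): {r=10}
  after event 2 (t=11: SET r = 17): {r=17}
  after event 3 (t=16: INC r by 8): {r=25}
  after event 4 (t=19: SET p = -19): {p=-19, r=25}
  after event 5 (t=27: SET q = 29): {p=-19, q=29, r=25}

Answer: {p=-19, q=29, r=25}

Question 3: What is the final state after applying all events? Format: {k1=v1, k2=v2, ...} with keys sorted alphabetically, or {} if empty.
  after event 1 (t=10: INC r by 10): {r=10}
  after event 2 (t=11: SET r = 17): {r=17}
  after event 3 (t=16: INC r by 8): {r=25}
  after event 4 (t=19: SET p = -19): {p=-19, r=25}
  after event 5 (t=27: SET q = 29): {p=-19, q=29, r=25}
  after event 6 (t=29: SET r = -2): {p=-19, q=29, r=-2}
  after event 7 (t=35: DEL q): {p=-19, r=-2}

Answer: {p=-19, r=-2}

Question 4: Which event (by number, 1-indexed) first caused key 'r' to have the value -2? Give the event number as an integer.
Looking for first event where r becomes -2:
  event 1: r = 10
  event 2: r = 17
  event 3: r = 25
  event 4: r = 25
  event 5: r = 25
  event 6: r 25 -> -2  <-- first match

Answer: 6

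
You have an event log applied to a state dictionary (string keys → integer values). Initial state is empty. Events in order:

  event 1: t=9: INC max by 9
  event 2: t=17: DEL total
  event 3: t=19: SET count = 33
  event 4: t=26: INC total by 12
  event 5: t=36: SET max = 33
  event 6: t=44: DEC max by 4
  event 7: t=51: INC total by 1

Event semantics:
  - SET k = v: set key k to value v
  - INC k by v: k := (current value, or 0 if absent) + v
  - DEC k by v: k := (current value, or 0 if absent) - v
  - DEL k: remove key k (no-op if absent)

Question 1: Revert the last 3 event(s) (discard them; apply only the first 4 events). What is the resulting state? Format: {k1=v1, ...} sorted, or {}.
Keep first 4 events (discard last 3):
  after event 1 (t=9: INC max by 9): {max=9}
  after event 2 (t=17: DEL total): {max=9}
  after event 3 (t=19: SET count = 33): {count=33, max=9}
  after event 4 (t=26: INC total by 12): {count=33, max=9, total=12}

Answer: {count=33, max=9, total=12}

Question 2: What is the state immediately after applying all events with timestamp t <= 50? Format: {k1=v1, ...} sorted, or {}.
Apply events with t <= 50 (6 events):
  after event 1 (t=9: INC max by 9): {max=9}
  after event 2 (t=17: DEL total): {max=9}
  after event 3 (t=19: SET count = 33): {count=33, max=9}
  after event 4 (t=26: INC total by 12): {count=33, max=9, total=12}
  after event 5 (t=36: SET max = 33): {count=33, max=33, total=12}
  after event 6 (t=44: DEC max by 4): {count=33, max=29, total=12}

Answer: {count=33, max=29, total=12}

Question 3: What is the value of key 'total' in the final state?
Track key 'total' through all 7 events:
  event 1 (t=9: INC max by 9): total unchanged
  event 2 (t=17: DEL total): total (absent) -> (absent)
  event 3 (t=19: SET count = 33): total unchanged
  event 4 (t=26: INC total by 12): total (absent) -> 12
  event 5 (t=36: SET max = 33): total unchanged
  event 6 (t=44: DEC max by 4): total unchanged
  event 7 (t=51: INC total by 1): total 12 -> 13
Final: total = 13

Answer: 13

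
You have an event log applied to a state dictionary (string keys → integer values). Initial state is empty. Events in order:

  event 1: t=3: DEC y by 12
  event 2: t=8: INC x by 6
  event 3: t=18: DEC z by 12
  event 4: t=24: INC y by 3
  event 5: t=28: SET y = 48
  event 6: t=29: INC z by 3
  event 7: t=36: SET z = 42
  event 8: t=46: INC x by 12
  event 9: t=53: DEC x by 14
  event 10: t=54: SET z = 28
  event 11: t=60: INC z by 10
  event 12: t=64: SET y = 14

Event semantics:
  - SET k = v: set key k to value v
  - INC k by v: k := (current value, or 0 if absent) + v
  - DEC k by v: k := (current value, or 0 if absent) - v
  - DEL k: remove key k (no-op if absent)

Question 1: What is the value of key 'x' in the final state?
Answer: 4

Derivation:
Track key 'x' through all 12 events:
  event 1 (t=3: DEC y by 12): x unchanged
  event 2 (t=8: INC x by 6): x (absent) -> 6
  event 3 (t=18: DEC z by 12): x unchanged
  event 4 (t=24: INC y by 3): x unchanged
  event 5 (t=28: SET y = 48): x unchanged
  event 6 (t=29: INC z by 3): x unchanged
  event 7 (t=36: SET z = 42): x unchanged
  event 8 (t=46: INC x by 12): x 6 -> 18
  event 9 (t=53: DEC x by 14): x 18 -> 4
  event 10 (t=54: SET z = 28): x unchanged
  event 11 (t=60: INC z by 10): x unchanged
  event 12 (t=64: SET y = 14): x unchanged
Final: x = 4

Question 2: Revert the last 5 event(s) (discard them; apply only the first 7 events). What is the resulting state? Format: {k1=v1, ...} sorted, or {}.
Answer: {x=6, y=48, z=42}

Derivation:
Keep first 7 events (discard last 5):
  after event 1 (t=3: DEC y by 12): {y=-12}
  after event 2 (t=8: INC x by 6): {x=6, y=-12}
  after event 3 (t=18: DEC z by 12): {x=6, y=-12, z=-12}
  after event 4 (t=24: INC y by 3): {x=6, y=-9, z=-12}
  after event 5 (t=28: SET y = 48): {x=6, y=48, z=-12}
  after event 6 (t=29: INC z by 3): {x=6, y=48, z=-9}
  after event 7 (t=36: SET z = 42): {x=6, y=48, z=42}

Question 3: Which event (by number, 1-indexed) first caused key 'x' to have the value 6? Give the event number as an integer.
Looking for first event where x becomes 6:
  event 2: x (absent) -> 6  <-- first match

Answer: 2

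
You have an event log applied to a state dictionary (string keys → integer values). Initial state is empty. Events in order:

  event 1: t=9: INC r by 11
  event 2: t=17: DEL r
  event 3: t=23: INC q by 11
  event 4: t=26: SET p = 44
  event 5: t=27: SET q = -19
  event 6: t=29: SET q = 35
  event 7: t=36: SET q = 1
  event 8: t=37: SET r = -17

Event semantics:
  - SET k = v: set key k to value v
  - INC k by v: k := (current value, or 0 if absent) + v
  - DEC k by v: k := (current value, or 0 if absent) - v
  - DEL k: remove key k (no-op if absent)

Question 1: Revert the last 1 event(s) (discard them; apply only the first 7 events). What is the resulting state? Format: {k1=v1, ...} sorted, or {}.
Answer: {p=44, q=1}

Derivation:
Keep first 7 events (discard last 1):
  after event 1 (t=9: INC r by 11): {r=11}
  after event 2 (t=17: DEL r): {}
  after event 3 (t=23: INC q by 11): {q=11}
  after event 4 (t=26: SET p = 44): {p=44, q=11}
  after event 5 (t=27: SET q = -19): {p=44, q=-19}
  after event 6 (t=29: SET q = 35): {p=44, q=35}
  after event 7 (t=36: SET q = 1): {p=44, q=1}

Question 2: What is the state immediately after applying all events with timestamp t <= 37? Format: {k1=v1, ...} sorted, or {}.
Apply events with t <= 37 (8 events):
  after event 1 (t=9: INC r by 11): {r=11}
  after event 2 (t=17: DEL r): {}
  after event 3 (t=23: INC q by 11): {q=11}
  after event 4 (t=26: SET p = 44): {p=44, q=11}
  after event 5 (t=27: SET q = -19): {p=44, q=-19}
  after event 6 (t=29: SET q = 35): {p=44, q=35}
  after event 7 (t=36: SET q = 1): {p=44, q=1}
  after event 8 (t=37: SET r = -17): {p=44, q=1, r=-17}

Answer: {p=44, q=1, r=-17}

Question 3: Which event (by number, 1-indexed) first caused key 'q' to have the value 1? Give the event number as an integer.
Looking for first event where q becomes 1:
  event 3: q = 11
  event 4: q = 11
  event 5: q = -19
  event 6: q = 35
  event 7: q 35 -> 1  <-- first match

Answer: 7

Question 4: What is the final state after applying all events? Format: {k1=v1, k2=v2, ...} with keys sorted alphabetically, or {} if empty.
  after event 1 (t=9: INC r by 11): {r=11}
  after event 2 (t=17: DEL r): {}
  after event 3 (t=23: INC q by 11): {q=11}
  after event 4 (t=26: SET p = 44): {p=44, q=11}
  after event 5 (t=27: SET q = -19): {p=44, q=-19}
  after event 6 (t=29: SET q = 35): {p=44, q=35}
  after event 7 (t=36: SET q = 1): {p=44, q=1}
  after event 8 (t=37: SET r = -17): {p=44, q=1, r=-17}

Answer: {p=44, q=1, r=-17}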